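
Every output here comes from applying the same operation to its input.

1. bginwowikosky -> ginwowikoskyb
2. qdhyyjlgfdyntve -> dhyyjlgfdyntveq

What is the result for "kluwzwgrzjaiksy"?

luwzwgrzjaiksyk

Each output is the input with this applied: move the first character to the end.
"kluwzwgrzjaiksy" → "luwzwgrzjaiksyk".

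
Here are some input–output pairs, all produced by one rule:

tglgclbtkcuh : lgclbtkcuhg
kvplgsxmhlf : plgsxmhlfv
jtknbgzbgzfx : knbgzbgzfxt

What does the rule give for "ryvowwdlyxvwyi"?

vowwdlyxvwyiy

In each case the input is transformed by: delete the first character, then move the first character to the end.
Applying that to "ryvowwdlyxvwyi" gives "vowwdlyxvwyiy".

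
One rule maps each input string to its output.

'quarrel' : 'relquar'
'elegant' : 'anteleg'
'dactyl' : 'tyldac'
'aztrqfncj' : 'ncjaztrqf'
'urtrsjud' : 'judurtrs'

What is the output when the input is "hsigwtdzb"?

Looking at the pairs, the operation is to move the last 3 characters to the front (rotate right by 3).
So "hsigwtdzb" becomes "dzbhsigwt".

dzbhsigwt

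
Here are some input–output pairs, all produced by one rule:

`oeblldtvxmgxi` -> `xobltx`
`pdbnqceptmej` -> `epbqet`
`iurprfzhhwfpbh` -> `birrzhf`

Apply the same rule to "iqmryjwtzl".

zimyw

The transformation: move the last 3 characters to the front (rotate right by 3), then keep every other character starting from the second (positions 2nd, 4th, 6th, ...).
"iqmryjwtzl" → "zimyw".
(Check on "iurprfzhhwfpbh": → "pbhiurprfzhhwf" → "birrzhf" ✓)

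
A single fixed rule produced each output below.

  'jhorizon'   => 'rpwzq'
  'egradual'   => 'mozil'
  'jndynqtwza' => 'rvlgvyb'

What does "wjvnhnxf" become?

Each output is the input with this applied: delete the last 3 characters, then shift every letter 8 places forward in the alphabet (wrapping around).
"wjvnhnxf" → "wjvnh" → "erdvp".

erdvp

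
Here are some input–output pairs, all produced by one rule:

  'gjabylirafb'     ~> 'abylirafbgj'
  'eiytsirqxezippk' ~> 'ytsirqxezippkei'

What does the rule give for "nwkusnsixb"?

The pattern: move the first 2 characters to the end (rotate left by 2).
On "nwkusnsixb" that produces "kusnsixbnw".

kusnsixbnw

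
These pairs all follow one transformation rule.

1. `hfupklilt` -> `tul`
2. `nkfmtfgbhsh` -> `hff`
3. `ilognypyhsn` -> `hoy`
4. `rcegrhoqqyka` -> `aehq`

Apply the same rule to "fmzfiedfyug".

yze

The rule is to keep one character in every 3, starting at position 3 (positions 3rd, 6th, 9th, ...), then move the last character to the front.
Applying both steps to "fmzfiedfyug": "zey", then "yze".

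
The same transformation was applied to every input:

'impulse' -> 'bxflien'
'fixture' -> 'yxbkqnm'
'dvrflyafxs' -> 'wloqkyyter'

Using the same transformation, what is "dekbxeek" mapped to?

wdxxdxuq

In each case the input is transformed by: shift every letter 7 places backward in the alphabet (wrapping around), then take characters alternately from the front and the back (1st, last, 2nd, 2nd-last, ...).
Applying both steps to "dekbxeek": "wxduqxxd", then "wdxxdxuq".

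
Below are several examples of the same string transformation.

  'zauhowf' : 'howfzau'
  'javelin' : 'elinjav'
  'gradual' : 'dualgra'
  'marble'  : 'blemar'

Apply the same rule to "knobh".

bhkno

The rule is to move the first 3 characters to the end (rotate left by 3).
Applying that to "knobh" gives "bhkno".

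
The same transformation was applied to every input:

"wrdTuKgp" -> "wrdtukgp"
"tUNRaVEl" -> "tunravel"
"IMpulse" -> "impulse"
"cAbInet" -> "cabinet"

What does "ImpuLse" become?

In each case the input is transformed by: convert every letter to lowercase.
"ImpuLse" → "impulse".

impulse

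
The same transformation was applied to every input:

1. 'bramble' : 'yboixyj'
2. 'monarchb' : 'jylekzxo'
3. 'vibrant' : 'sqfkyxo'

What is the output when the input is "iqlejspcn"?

fknzimbpg

In each case the input is transformed by: shift every letter 3 places backward in the alphabet (wrapping around), then take characters alternately from the front and the back (1st, last, 2nd, 2nd-last, ...).
Working it through for "iqlejspcn": intermediate "fnibgpmzk", final "fknzimbpg".
(Check on "monarchb": → "jlkxozey" → "jylekzxo" ✓)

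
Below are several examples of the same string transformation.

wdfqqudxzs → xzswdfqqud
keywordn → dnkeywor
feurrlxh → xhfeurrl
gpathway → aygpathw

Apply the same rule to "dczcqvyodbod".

dboddczcqvyo

Rule — move the first 2 characters to the end (rotate left by 2), then swap the front and back halves of the string.
On "dczcqvyodbod": the first step gives "zcqvyodboddc", and the second then gives "dboddczcqvyo".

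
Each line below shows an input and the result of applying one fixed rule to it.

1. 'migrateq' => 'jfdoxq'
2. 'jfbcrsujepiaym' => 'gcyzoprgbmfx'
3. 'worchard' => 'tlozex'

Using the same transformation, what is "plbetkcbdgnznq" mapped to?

miybqhzyadkw

In each case the input is transformed by: shift every letter 3 places backward in the alphabet (wrapping around), then delete the last 2 characters.
Working it through for "plbetkcbdgnznq": intermediate "miybqhzyadkwkn", final "miybqhzyadkw".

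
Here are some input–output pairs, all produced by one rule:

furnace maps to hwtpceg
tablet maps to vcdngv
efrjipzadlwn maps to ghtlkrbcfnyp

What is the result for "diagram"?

Each output is the input with this applied: shift every letter 2 places forward in the alphabet (wrapping around).
"diagram" → "fkcitco".

fkcitco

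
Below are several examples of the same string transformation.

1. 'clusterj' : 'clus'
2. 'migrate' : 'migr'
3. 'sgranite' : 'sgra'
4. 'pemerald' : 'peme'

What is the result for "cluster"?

Rule — keep only the first 4 characters.
For "cluster" the result is "clus".

clus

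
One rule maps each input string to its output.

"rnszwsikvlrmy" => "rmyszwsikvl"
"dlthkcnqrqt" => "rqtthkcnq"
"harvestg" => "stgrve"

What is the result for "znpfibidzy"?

dzypfibi

The pattern: delete the first 2 characters, then move the last 3 characters to the front (rotate right by 3).
Starting from "znpfibidzy": after the first operation, "pfibidzy"; after the second, "dzypfibi".
(Check on "dlthkcnqrqt": → "thkcnqrqt" → "rqtthkcnq" ✓)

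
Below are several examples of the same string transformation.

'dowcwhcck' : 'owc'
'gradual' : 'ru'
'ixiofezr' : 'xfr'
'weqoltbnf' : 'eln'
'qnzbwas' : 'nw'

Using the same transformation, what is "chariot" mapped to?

hi

What's happening: keep one character in every 3, starting at position 2 (positions 2nd, 5th, 8th, ...).
"chariot" → "hi".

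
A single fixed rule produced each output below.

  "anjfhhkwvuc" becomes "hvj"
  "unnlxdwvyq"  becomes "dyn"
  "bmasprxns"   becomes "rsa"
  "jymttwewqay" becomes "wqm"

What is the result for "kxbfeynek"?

Each output is the input with this applied: keep one character in every 3, starting at position 3 (positions 3rd, 6th, 9th, ...), then move the first character to the end.
For "kxbfeynek", step one produces "byk"; step two turns that into "ykb".

ykb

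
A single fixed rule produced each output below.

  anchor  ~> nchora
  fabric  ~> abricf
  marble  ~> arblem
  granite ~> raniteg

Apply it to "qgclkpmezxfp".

gclkpmezxfpq

The transformation: move the first character to the end.
On "qgclkpmezxfp" that produces "gclkpmezxfpq".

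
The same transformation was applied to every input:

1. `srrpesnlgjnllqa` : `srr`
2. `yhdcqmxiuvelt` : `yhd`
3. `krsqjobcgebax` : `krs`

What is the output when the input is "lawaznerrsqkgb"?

Each output is the input with this applied: keep only the first 3 characters.
"lawaznerrsqkgb" → "law".

law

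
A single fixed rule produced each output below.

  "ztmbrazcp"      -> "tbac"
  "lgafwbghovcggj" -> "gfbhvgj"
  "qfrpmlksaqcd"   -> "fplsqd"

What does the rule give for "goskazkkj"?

The pattern: keep every other character starting from the second (positions 2nd, 4th, 6th, ...).
So "goskazkkj" becomes "okzk".

okzk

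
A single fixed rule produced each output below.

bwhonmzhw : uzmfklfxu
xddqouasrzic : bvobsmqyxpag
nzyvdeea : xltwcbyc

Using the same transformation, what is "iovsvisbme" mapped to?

mgqtgtzqck

In each case the input is transformed by: swap each adjacent pair of characters (1↔2, 3↔4, ...), then shift every letter 2 places backward in the alphabet (wrapping around).
On "iovsvisbme": the first step gives "oisvivbsem", and the second then gives "mgqtgtzqck".
(Check on "bwhonmzhw": → "wbohmnhzw" → "uzmfklfxu" ✓)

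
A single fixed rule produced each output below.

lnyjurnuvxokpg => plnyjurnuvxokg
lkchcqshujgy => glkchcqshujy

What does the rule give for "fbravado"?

dfbravao

In each case the input is transformed by: move the last character to the front, then swap the first and last characters.
Working it through for "fbravado": intermediate "ofbravad", final "dfbravao".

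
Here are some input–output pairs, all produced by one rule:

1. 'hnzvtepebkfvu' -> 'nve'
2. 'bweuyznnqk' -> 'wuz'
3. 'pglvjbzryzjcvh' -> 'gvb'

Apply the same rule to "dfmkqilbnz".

Each output is the input with this applied: keep every other character starting from the second (positions 2nd, 4th, 6th, ...), then keep only the first 3 characters.
Applying both steps to "dfmkqilbnz": "fkibz", then "fki".

fki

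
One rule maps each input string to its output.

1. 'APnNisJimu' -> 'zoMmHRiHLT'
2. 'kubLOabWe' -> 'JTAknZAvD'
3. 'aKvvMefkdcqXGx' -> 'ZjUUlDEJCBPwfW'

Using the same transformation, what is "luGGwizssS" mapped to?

Rule — shift every letter 1 place backward in the alphabet (wrapping around), then flip the case of every letter.
On "luGGwizssS": the first step gives "ktFFvhyrrR", and the second then gives "KTffVHYRRr".
(Check on "aKvvMefkdcqXGx": → "zJuuLdejcbpWFw" → "ZjUUlDEJCBPwfW" ✓)

KTffVHYRRr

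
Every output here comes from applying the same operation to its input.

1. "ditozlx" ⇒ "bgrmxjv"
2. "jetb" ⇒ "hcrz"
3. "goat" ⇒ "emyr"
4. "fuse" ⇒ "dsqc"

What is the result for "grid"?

What's happening: shift every letter 2 places backward in the alphabet (wrapping around).
For "grid" the result is "epgb".

epgb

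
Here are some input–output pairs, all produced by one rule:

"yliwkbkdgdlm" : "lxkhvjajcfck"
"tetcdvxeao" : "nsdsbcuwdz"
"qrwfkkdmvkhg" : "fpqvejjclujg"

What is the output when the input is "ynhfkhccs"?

The transformation: move the last character to the front, then shift every letter 1 place backward in the alphabet (wrapping around).
On "ynhfkhccs": the first step gives "synhfkhcc", and the second then gives "rxmgejgbb".

rxmgejgbb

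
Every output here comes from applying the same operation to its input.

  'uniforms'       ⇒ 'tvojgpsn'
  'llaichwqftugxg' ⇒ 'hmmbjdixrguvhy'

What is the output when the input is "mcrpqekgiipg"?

hndsqrflhjjq

Looking at the pairs, the operation is to move the last character to the front, then shift every letter 1 place forward in the alphabet (wrapping around).
On "mcrpqekgiipg" that produces "hndsqrflhjjq".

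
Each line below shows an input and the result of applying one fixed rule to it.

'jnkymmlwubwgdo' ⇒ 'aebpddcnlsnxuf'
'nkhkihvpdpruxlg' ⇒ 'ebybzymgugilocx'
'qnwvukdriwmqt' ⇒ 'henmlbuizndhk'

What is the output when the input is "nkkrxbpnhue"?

ebbiosgeylv

Looking at the pairs, the operation is to shift every letter 9 places backward in the alphabet (wrapping around).
So "nkkrxbpnhue" becomes "ebbiosgeylv".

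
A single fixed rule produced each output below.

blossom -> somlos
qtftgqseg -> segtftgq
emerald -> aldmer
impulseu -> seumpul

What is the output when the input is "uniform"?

What's happening: delete the first character, then move the last 3 characters to the front (rotate right by 3).
"uniform" → "ormnif".
(Check on "qtftgqseg": → "tftgqseg" → "segtftgq" ✓)

ormnif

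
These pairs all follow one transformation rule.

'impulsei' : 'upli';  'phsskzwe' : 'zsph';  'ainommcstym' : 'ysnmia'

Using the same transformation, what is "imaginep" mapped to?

pmie

The rule is to sort the characters into reverse alphabetical order, then keep every other character starting from the first (positions 1st, 3rd, 5th, ...).
On "imaginep" that produces "pmie".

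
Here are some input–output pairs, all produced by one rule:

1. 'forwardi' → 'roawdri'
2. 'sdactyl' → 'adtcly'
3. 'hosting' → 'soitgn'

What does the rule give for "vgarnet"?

The pattern: delete the first character, then swap each adjacent pair of characters (1↔2, 3↔4, ...).
On "vgarnet": the first step gives "garnet", and the second then gives "agnrte".

agnrte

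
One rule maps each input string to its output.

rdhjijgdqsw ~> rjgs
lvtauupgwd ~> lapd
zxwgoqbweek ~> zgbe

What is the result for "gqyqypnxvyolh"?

The transformation: keep one character in every 3, starting at position 1 (positions 1st, 4th, 7th, ...).
Applying that to "gqyqypnxvyolh" gives "gqnyh".

gqnyh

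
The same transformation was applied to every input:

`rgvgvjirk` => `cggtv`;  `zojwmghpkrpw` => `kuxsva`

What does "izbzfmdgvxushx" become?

tmqogfs

What's happening: keep every other character starting from the first (positions 1st, 3rd, 5th, ...), then shift every letter 11 places forward in the alphabet (wrapping around).
For "izbzfmdgvxushx", step one produces "ibfdvuh"; step two turns that into "tmqogfs".
(Check on "rgvgvjirk": → "rvvik" → "cggtv" ✓)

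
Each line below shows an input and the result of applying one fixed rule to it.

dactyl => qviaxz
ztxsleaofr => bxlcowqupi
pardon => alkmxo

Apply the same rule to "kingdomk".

aljhhfkd

Looking at the pairs, the operation is to swap the front and back halves of the string, then shift every letter 3 places backward in the alphabet (wrapping around).
Starting from "kingdomk": after the first operation, "domkking"; after the second, "aljhhfkd".
(Check on "ztxsleaofr": → "eaofrztxsl" → "bxlcowqupi" ✓)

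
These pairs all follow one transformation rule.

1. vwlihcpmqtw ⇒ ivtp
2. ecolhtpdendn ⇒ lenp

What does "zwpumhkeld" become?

uzdk

In each case the input is transformed by: keep one character in every 3, starting at position 1 (positions 1st, 4th, 7th, ...), then swap each adjacent pair of characters (1↔2, 3↔4, ...).
Starting from "zwpumhkeld": after the first operation, "zukd"; after the second, "uzdk".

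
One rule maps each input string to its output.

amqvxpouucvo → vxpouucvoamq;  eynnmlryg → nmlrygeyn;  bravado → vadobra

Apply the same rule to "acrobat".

obatacr

Each output is the input with this applied: move the first 3 characters to the end (rotate left by 3).
"acrobat" → "obatacr".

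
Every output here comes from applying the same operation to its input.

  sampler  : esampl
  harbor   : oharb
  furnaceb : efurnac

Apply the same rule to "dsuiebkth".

The transformation: delete the last character, then move the last character to the front.
Starting from "dsuiebkth": after the first operation, "dsuiebkt"; after the second, "tdsuiebk".

tdsuiebk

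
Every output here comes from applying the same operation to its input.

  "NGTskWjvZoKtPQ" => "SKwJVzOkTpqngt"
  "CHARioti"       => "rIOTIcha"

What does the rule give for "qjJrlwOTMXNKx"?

RLWotmxnkXQJj

Rule — move the first 3 characters to the end (rotate left by 3), then flip the case of every letter.
Starting from "qjJrlwOTMXNKx": after the first operation, "rlwOTMXNKxqjJ"; after the second, "RLWotmxnkXQJj".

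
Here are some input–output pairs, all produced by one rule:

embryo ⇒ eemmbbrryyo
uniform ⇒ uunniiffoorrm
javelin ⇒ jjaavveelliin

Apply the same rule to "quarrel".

qquuaarrrreel

Looking at the pairs, the operation is to double every character, then delete the last character.
Applying both steps to "quarrel": "qquuaarrrreell", then "qquuaarrrreel".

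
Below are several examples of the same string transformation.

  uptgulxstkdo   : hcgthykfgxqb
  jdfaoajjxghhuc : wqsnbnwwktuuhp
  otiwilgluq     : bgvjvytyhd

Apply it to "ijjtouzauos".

vwwgbhmnhbf

What's happening: shift every letter 13 places forward in the alphabet (wrapping around) — i.e. ROT13.
For "ijjtouzauos" the result is "vwwgbhmnhbf".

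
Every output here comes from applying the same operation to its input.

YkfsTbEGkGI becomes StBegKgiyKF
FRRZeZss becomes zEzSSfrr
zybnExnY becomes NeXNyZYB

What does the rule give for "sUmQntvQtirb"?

qNTVqTIRBSuM

The pattern: flip the case of every letter, then move the first 3 characters to the end (rotate left by 3).
For "sUmQntvQtirb", step one produces "SuMqNTVqTIRB"; step two turns that into "qNTVqTIRBSuM".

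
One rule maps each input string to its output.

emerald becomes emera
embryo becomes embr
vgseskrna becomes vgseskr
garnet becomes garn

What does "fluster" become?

flust

Looking at the pairs, the operation is to delete the last 2 characters.
Doing the same to "fluster": "flust".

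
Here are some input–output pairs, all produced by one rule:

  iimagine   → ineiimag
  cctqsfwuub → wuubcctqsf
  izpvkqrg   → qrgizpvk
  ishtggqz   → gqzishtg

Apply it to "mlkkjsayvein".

In each case the input is transformed by: swap the front and back halves of the string, then move the first character to the end.
Applying both steps to "mlkkjsayvein": "ayveinmlkkjs", then "yveinmlkkjsa".
(Check on "cctqsfwuub": → "fwuubcctqs" → "wuubcctqsf" ✓)

yveinmlkkjsa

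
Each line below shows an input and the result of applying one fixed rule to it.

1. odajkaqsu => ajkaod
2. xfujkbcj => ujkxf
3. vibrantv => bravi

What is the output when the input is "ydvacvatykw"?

In each case the input is transformed by: delete the last 3 characters, then move the first 2 characters to the end (rotate left by 2).
Working it through for "ydvacvatykw": intermediate "ydvacvat", final "vacvatyd".

vacvatyd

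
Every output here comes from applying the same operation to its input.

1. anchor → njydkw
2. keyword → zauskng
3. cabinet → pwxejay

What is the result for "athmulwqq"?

mpdiqhsmw

The transformation: shift every letter 4 places backward in the alphabet (wrapping around), then swap the first and last characters.
"athmulwqq" → "wpdiqhsmm" → "mpdiqhsmw".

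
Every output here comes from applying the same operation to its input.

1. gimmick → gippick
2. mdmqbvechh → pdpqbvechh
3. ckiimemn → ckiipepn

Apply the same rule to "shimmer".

shipper

Rule — replace every "m" with "p".
Doing the same to "shimmer": "shipper".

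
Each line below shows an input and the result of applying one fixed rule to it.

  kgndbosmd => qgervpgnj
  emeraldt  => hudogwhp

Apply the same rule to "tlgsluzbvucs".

jvoxceyxfvwo

The pattern: move the first 2 characters to the end (rotate left by 2), then shift every letter 3 places forward in the alphabet (wrapping around).
On "tlgsluzbvucs": the first step gives "gsluzbvucstl", and the second then gives "jvoxceyxfvwo".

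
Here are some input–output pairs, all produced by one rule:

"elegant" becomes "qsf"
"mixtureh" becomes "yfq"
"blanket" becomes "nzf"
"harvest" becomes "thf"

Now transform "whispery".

ied

Rule — keep one character in every 3, starting at position 1 (positions 1st, 4th, 7th, ...), then shift every letter 12 places forward in the alphabet (wrapping around).
Starting from "whispery": after the first operation, "wsr"; after the second, "ied".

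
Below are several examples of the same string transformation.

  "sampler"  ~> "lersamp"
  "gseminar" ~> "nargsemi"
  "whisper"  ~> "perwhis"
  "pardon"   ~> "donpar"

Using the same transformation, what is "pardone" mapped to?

onepard

What's happening: move the last 3 characters to the front (rotate right by 3).
Applying that to "pardone" gives "onepard".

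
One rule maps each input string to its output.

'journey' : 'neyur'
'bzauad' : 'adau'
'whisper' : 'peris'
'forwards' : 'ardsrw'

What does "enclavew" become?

avewcl

The rule is to delete the first 2 characters, then move the first 2 characters to the end (rotate left by 2).
Applying both steps to "enclavew": "clavew", then "avewcl".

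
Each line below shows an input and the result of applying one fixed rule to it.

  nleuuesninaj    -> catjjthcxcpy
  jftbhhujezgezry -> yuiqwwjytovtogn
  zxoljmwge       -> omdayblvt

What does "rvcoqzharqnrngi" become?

The transformation: shift every letter 11 places backward in the alphabet (wrapping around).
On "rvcoqzharqnrngi" that produces "gkrdfowpgfcgcvx".

gkrdfowpgfcgcvx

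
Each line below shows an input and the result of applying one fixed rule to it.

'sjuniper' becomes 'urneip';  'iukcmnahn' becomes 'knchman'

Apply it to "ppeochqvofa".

eaofcohvq

The rule is to delete the first 2 characters, then take characters alternately from the front and the back (1st, last, 2nd, 2nd-last, ...).
"ppeochqvofa" → "eochqvofa" → "eaofcohvq".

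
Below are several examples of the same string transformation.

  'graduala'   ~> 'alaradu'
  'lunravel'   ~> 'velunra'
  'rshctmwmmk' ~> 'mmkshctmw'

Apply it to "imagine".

In each case the input is transformed by: delete the first character, then move the last 3 characters to the front (rotate right by 3).
For "imagine" the result is "inemag".

inemag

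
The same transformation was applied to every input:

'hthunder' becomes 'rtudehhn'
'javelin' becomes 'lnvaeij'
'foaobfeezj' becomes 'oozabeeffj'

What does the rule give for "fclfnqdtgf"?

Looking at the pairs, the operation is to sort the characters into alphabetical order, then move the last 3 characters to the front (rotate right by 3).
So "fclfnqdtgf" becomes "nqtcdfffgl".
(Check on "hthunder": → "dehhnrtu" → "rtudehhn" ✓)

nqtcdfffgl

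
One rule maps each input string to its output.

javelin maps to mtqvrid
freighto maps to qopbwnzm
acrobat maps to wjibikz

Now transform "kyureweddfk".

zmemllnssgc

The transformation: move the first 3 characters to the end (rotate left by 3), then shift every letter 8 places forward in the alphabet (wrapping around).
Starting from "kyureweddfk": after the first operation, "reweddfkkyu"; after the second, "zmemllnssgc".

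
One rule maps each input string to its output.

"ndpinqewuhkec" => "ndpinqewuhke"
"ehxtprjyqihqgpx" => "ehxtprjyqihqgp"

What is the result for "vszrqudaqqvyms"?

In each case the input is transformed by: delete the last character.
On "vszrqudaqqvyms" that produces "vszrqudaqqvym".

vszrqudaqqvym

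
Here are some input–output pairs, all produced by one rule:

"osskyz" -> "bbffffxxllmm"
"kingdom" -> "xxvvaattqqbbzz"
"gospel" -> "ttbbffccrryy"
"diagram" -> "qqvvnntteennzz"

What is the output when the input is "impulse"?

The pattern: shift every letter 13 places forward in the alphabet (wrapping around) — i.e. ROT13, then double every character.
For "impulse", step one produces "vzchyfr"; step two turns that into "vvzzcchhyyffrr".

vvzzcchhyyffrr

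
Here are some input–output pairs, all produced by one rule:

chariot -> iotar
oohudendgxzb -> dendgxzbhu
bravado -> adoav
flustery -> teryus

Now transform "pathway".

The rule is to delete the first 2 characters, then move the first 2 characters to the end (rotate left by 2).
For "pathway", step one produces "thway"; step two turns that into "wayth".
(Check on "oohudendgxzb": → "hudendgxzb" → "dendgxzbhu" ✓)

wayth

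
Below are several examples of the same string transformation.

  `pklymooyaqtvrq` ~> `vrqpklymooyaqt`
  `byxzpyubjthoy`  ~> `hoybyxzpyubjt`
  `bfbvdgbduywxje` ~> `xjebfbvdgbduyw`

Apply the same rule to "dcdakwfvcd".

Each output is the input with this applied: move the last 3 characters to the front (rotate right by 3).
Applying that to "dcdakwfvcd" gives "vcddcdakwf".

vcddcdakwf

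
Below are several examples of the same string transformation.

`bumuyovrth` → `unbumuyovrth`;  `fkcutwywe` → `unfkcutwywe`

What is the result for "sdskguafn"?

unsdskguafn

The pattern: prepend "un".
For "sdskguafn" the result is "unsdskguafn".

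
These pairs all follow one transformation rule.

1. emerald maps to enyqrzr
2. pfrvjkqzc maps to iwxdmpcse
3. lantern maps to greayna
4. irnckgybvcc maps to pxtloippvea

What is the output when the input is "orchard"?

The pattern: move the first 3 characters to the end (rotate left by 3), then shift every letter 13 places forward in the alphabet (wrapping around) — i.e. ROT13.
Working it through for "orchard": intermediate "hardorc", final "uneqbep".

uneqbep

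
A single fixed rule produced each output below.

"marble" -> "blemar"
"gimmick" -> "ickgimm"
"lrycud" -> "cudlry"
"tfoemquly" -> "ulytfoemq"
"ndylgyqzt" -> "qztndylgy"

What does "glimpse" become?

pseglim

Each output is the input with this applied: move the last 3 characters to the front (rotate right by 3).
"glimpse" → "pseglim".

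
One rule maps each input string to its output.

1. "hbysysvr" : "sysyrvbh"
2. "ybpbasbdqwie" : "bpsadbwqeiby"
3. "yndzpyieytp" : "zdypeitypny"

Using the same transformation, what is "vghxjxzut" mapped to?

xhxjuztgv

Rule — swap each adjacent pair of characters (1↔2, 3↔4, ...), then move the first 2 characters to the end (rotate left by 2).
Applying that to "vghxjxzut" gives "xhxjuztgv".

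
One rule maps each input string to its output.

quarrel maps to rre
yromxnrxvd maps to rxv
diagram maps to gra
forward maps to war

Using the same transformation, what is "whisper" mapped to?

spe

Looking at the pairs, the operation is to move the last character to the front, then keep only the last 3 characters.
Working it through for "whisper": intermediate "rwhispe", final "spe".
(Check on "forward": → "dforwar" → "war" ✓)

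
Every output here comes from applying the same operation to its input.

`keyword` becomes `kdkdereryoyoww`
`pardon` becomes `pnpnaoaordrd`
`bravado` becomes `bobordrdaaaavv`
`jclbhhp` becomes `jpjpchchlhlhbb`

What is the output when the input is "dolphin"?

dndnoioilhlhpp

Looking at the pairs, the operation is to double every character, then take characters alternately from the front and the back (1st, last, 2nd, 2nd-last, ...).
Applying both steps to "dolphin": "ddoollpphhiinn", then "dndnoioilhlhpp".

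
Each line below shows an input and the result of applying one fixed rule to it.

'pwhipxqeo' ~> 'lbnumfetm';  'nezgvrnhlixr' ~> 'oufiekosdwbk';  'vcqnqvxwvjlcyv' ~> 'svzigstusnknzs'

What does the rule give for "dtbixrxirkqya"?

The pattern: reverse the string, then shift every letter 3 places backward in the alphabet (wrapping around).
For "dtbixrxirkqya" the result is "xvnhofuoufyqa".

xvnhofuoufyqa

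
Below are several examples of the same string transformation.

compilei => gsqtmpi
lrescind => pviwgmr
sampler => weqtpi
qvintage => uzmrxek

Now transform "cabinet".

In each case the input is transformed by: shift every letter 4 places forward in the alphabet (wrapping around), then delete the last character.
Applying both steps to "cabinet": "gefmrix", then "gefmri".

gefmri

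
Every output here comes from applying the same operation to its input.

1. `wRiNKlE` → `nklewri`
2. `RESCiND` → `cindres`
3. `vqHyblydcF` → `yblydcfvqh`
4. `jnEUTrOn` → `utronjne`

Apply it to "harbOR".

borhar

The transformation: move the first 3 characters to the end (rotate left by 3), then convert every letter to lowercase.
For "harbOR", step one produces "bORhar"; step two turns that into "borhar".
(Check on "jnEUTrOn": → "UTrOnjnE" → "utronjne" ✓)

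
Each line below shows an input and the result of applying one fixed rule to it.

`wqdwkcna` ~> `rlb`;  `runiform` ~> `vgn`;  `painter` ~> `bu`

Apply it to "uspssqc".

tt

The pattern: keep one character in every 3, starting at position 2 (positions 2nd, 5th, 8th, ...), then shift every letter 1 place forward in the alphabet (wrapping around).
"uspssqc" → "ss" → "tt".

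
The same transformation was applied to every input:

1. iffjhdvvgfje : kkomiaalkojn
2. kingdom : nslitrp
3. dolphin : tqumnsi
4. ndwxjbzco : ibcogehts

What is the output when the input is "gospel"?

txujql

Rule — move the first character to the end, then shift every letter 5 places forward in the alphabet (wrapping around).
For "gospel", step one produces "ospelg"; step two turns that into "txujql".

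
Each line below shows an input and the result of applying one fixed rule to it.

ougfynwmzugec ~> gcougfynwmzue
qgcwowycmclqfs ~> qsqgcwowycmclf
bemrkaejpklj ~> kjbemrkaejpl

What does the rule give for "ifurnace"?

The transformation: move the last 2 characters to the front (rotate right by 2), then swap the first and last characters.
Applying both steps to "ifurnace": "ceifurna", then "aeifurnc".

aeifurnc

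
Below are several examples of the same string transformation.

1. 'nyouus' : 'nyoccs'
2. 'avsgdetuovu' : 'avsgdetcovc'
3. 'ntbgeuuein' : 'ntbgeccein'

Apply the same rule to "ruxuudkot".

rcxccdkot

In each case the input is transformed by: replace every "u" with "c".
For "ruxuudkot" the result is "rcxccdkot".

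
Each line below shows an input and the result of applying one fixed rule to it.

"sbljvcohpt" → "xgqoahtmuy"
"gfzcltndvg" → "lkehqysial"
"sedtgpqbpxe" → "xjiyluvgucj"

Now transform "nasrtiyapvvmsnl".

The pattern: shift every letter 5 places forward in the alphabet (wrapping around).
Applying that to "nasrtiyapvvmsnl" gives "sfxwyndfuaarxsq".

sfxwyndfuaarxsq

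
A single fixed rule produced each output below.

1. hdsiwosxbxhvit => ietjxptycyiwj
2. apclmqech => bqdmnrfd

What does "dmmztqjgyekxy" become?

ennaurkhzfly

Rule — shift every letter 1 place forward in the alphabet (wrapping around), then delete the last character.
On "dmmztqjgyekxy": the first step gives "ennaurkhzflyz", and the second then gives "ennaurkhzfly".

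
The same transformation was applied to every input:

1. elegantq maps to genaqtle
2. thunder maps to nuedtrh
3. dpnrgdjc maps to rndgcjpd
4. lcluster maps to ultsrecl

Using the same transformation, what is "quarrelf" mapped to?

raerfluq

Looking at the pairs, the operation is to move the first 2 characters to the end (rotate left by 2), then swap each adjacent pair of characters (1↔2, 3↔4, ...).
Starting from "quarrelf": after the first operation, "arrelfqu"; after the second, "raerfluq".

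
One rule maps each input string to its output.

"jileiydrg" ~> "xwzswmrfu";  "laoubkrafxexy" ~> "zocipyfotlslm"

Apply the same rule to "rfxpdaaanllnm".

Each output is the input with this applied: shift every letter 12 places backward in the alphabet (wrapping around).
Applying that to "rfxpdaaanllnm" gives "ftldrooobzzba".

ftldrooobzzba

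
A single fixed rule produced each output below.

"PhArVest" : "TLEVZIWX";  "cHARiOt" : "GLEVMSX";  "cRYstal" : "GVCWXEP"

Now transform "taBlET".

What's happening: shift every letter 4 places forward in the alphabet (wrapping around), then convert every letter to uppercase.
So "taBlET" becomes "XEFPIX".

XEFPIX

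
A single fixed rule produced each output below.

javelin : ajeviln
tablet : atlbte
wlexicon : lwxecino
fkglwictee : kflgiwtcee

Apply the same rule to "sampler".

aspmelr

Each output is the input with this applied: swap each adjacent pair of characters (1↔2, 3↔4, ...).
So "sampler" becomes "aspmelr".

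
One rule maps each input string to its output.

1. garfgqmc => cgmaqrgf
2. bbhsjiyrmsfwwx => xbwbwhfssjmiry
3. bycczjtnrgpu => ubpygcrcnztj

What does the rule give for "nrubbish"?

Looking at the pairs, the operation is to take characters alternately from the front and the back (1st, last, 2nd, 2nd-last, ...), then swap each adjacent pair of characters (1↔2, 3↔4, ...).
Starting from "nrubbish": after the first operation, "nhrsuibb"; after the second, "hnsriubb".
(Check on "garfgqmc": → "gcamrqfg" → "cgmaqrgf" ✓)

hnsriubb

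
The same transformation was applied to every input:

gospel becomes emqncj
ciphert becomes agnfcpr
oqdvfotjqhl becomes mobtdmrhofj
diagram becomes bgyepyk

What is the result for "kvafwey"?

Rule — shift every letter 2 places backward in the alphabet (wrapping around).
Applying that to "kvafwey" gives "ityducw".

ityducw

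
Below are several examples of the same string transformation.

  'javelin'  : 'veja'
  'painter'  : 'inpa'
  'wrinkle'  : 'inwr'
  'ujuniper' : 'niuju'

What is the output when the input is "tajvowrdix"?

wrtajvo

Each output is the input with this applied: delete the last 3 characters, then move the last 2 characters to the front (rotate right by 2).
Starting from "tajvowrdix": after the first operation, "tajvowr"; after the second, "wrtajvo".
(Check on "painter": → "pain" → "inpa" ✓)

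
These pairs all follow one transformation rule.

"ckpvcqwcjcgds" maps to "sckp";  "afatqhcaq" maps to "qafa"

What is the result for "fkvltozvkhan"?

nfkv

Each output is the input with this applied: move the first 3 characters to the end (rotate left by 3), then keep only the last 4 characters.
Starting from "fkvltozvkhan": after the first operation, "ltozvkhanfkv"; after the second, "nfkv".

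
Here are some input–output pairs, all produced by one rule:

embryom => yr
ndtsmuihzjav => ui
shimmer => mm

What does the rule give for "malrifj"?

Rule — take characters alternately from the front and the back (1st, last, 2nd, 2nd-last, ...), then keep only the last 2 characters.
For "malrifj", step one produces "mjaflir"; step two turns that into "ir".

ir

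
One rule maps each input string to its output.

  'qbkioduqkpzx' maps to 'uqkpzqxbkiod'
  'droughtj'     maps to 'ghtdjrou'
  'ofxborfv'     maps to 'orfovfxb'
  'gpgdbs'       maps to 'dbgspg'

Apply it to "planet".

The pattern: swap the first and last characters, then swap the front and back halves of the string.
Applying both steps to "planet": "tlanep", then "neptla".

neptla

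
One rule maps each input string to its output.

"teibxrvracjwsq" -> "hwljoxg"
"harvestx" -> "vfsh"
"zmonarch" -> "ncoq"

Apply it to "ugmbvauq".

Each output is the input with this applied: shift every letter 12 places backward in the alphabet (wrapping around), then keep every other character starting from the first (positions 1st, 3rd, 5th, ...).
On "ugmbvauq": the first step gives "iuapjoie", and the second then gives "iaji".
(Check on "teibxrvracjwsq": → "hswplfjfoqxkge" → "hwljoxg" ✓)

iaji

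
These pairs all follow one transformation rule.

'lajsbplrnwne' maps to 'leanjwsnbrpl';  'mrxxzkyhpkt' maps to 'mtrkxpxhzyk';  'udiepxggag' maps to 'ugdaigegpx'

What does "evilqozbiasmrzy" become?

eyvzirlmqsoazib

The rule is to take characters alternately from the front and the back (1st, last, 2nd, 2nd-last, ...).
For "evilqozbiasmrzy" the result is "eyvzirlmqsoazib".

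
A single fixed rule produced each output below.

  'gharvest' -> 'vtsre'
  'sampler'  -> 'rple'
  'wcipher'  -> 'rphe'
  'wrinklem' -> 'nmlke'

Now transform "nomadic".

What's happening: delete the first 3 characters, then sort the characters into reverse alphabetical order.
Working it through for "nomadic": intermediate "adic", final "idca".

idca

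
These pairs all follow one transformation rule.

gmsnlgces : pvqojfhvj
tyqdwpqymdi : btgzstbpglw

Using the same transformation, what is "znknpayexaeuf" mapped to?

qnqsdbhadhxic

The transformation: shift every letter 3 places forward in the alphabet (wrapping around), then move the first character to the end.
Applying both steps to "znknpayexaeuf": "cqnqsdbhadhxi", then "qnqsdbhadhxic".
(Check on "tyqdwpqymdi": → "wbtgzstbpgl" → "btgzstbpglw" ✓)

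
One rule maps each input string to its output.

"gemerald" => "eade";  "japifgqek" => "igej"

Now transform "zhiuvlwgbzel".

Looking at the pairs, the operation is to move the first 2 characters to the end (rotate left by 2), then keep every other character starting from the second (positions 2nd, 4th, 6th, ...).
Applying that to "zhiuvlwgbzel" gives "ulgzlh".

ulgzlh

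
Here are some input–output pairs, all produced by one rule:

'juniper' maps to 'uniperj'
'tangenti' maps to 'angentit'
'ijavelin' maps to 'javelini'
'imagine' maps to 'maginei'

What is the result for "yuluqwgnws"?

What's happening: move the first character to the end.
For "yuluqwgnws" the result is "uluqwgnwsy".

uluqwgnwsy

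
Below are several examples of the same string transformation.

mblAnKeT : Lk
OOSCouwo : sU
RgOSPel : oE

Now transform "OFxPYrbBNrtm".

The transformation: keep one character in every 3, starting at position 3 (positions 3rd, 6th, 9th, ...), then flip the case of every letter.
Applying both steps to "OFxPYrbBNrtm": "xrNm", then "XRnM".
(Check on "RgOSPel": → "Oe" → "oE" ✓)

XRnM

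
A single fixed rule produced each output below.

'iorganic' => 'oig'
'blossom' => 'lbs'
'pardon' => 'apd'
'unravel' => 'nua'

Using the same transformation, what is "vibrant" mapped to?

ivr

The rule is to swap each adjacent pair of characters (1↔2, 3↔4, ...), then keep only the first 3 characters.
Starting from "vibrant": after the first operation, "ivrbnat"; after the second, "ivr".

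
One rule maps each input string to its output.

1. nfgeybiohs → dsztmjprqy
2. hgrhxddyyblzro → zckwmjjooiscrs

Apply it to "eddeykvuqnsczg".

In each case the input is transformed by: shift every letter 11 places forward in the alphabet (wrapping around), then reverse the string.
For "eddeykvuqnsczg", step one produces "poopjvgfbydnkr"; step two turns that into "rkndybfgvjpoop".

rkndybfgvjpoop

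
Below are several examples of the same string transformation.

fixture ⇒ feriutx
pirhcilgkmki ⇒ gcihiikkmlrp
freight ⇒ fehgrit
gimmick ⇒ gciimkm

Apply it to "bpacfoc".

baccofp

In each case the input is transformed by: sort the characters into alphabetical order, then swap each adjacent pair of characters (1↔2, 3↔4, ...).
For "bpacfoc" the result is "baccofp".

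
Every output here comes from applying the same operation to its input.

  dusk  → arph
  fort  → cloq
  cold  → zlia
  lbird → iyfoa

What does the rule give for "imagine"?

fjxdfkb

Looking at the pairs, the operation is to shift every letter 3 places backward in the alphabet (wrapping around).
On "imagine" that produces "fjxdfkb".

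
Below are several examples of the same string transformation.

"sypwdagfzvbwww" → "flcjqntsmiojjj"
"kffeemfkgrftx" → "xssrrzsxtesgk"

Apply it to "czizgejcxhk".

The transformation: shift every letter 13 places forward in the alphabet (wrapping around) — i.e. ROT13.
So "czizgejcxhk" becomes "pmvmtrwpkux".

pmvmtrwpkux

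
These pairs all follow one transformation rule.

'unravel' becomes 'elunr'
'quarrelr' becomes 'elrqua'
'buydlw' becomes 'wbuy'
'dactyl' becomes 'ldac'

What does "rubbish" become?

shrub

Looking at the pairs, the operation is to move the first 3 characters to the end (rotate left by 3), then delete the first 2 characters.
"rubbish" → "shrub".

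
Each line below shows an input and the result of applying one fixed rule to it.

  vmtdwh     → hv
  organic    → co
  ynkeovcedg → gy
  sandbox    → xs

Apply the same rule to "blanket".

tb

In each case the input is transformed by: move the last character to the front, then keep only the first 2 characters.
Starting from "blanket": after the first operation, "tblanke"; after the second, "tb".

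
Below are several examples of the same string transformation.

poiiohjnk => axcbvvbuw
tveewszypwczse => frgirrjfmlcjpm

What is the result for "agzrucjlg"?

The rule is to move the last 2 characters to the front (rotate right by 2), then shift every letter 13 places forward in the alphabet (wrapping around) — i.e. ROT13.
"agzrucjlg" → "lgagzrucj" → "ytntmehpw".

ytntmehpw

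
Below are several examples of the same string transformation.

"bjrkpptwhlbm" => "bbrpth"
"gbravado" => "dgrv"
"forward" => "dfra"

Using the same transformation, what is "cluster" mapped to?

rcut

What's happening: keep every other character starting from the first (positions 1st, 3rd, 5th, ...), then move the last character to the front.
"cluster" → "cutr" → "rcut".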